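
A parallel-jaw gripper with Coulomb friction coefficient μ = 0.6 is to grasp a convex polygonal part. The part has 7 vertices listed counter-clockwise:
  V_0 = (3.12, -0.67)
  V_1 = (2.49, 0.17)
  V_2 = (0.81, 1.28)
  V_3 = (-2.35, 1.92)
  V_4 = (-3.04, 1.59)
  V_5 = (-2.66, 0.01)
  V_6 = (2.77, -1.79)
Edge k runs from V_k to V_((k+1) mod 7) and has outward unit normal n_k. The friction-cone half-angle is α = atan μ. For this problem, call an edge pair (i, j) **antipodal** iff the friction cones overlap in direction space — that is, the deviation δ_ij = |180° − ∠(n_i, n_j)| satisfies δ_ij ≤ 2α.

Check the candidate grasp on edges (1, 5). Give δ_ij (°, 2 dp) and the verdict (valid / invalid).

δ = 15.11°, valid

α = atan 0.6 = 30.96°;  2α = 61.93°
edge 1: e_1 = (-1.68, +1.11);  n_1 = (+0.5513, +0.8343)
edge 5: e_5 = (+5.43, -1.80);  n_5 = (-0.3147, -0.9492)
∠(n_1, n_5) = 164.89°
δ = |180° − 164.89°| = 15.11°
15.11° ≤ 2α = 61.93°  →  valid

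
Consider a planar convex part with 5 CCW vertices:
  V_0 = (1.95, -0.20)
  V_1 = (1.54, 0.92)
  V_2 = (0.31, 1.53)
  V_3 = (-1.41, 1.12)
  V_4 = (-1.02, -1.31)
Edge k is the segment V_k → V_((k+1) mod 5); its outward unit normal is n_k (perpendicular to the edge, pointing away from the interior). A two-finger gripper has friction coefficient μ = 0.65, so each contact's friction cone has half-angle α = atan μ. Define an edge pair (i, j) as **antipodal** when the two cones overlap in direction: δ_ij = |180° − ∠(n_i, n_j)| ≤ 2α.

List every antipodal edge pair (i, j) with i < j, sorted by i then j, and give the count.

α = atan 0.65 = 33.02°;  2α = 66.05°
n_0 = (+0.9391, +0.3438)
n_1 = (+0.4443, +0.8959)
n_2 = (-0.2319, +0.9727)
n_3 = (-0.9874, -0.1585)
n_4 = (+0.3501, -0.9367)
  (0,1): δ = 136.48°  ·
  (0,2): δ = 96.70°  ·
  (0,3): δ = 10.99°  ✓
  (0,4): δ = 90.39°  ·
  (1,2): δ = 140.21°  ·
  (1,3): δ = 54.50°  ✓
  (1,4): δ = 46.87°  ✓
  (2,3): δ = 94.29°  ·
  (2,4): δ = 7.09°  ✓
  (3,4): δ = 78.63°  ·
antipodal pairs: 4

count = 4; pairs: (0,3), (1,3), (1,4), (2,4)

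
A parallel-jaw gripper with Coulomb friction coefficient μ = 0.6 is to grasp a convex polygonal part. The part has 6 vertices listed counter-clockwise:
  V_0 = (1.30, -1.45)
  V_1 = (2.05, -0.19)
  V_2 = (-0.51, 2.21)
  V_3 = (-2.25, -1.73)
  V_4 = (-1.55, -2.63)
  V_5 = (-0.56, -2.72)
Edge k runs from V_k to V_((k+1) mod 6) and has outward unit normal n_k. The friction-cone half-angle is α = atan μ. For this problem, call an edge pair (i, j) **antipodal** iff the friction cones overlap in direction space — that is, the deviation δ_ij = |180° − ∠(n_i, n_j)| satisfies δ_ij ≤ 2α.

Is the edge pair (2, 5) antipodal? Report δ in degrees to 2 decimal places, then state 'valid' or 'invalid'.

δ = 31.85°, valid

α = atan 0.6 = 30.96°;  2α = 61.93°
edge 2: e_2 = (-1.74, -3.94);  n_2 = (-0.9148, +0.4040)
edge 5: e_5 = (+1.86, +1.27);  n_5 = (+0.5639, -0.8259)
∠(n_2, n_5) = 148.15°
δ = |180° − 148.15°| = 31.85°
31.85° ≤ 2α = 61.93°  →  valid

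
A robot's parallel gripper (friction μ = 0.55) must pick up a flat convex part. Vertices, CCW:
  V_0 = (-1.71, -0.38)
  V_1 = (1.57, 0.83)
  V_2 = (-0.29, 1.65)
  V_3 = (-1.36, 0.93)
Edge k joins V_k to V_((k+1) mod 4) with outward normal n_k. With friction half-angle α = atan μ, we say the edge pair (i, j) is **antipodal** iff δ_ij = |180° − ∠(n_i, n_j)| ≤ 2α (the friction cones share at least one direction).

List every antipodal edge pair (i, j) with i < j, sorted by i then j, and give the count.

count = 3; pairs: (0,1), (0,2), (0,3)

α = atan 0.55 = 28.81°;  2α = 57.62°
n_0 = (+0.3461, -0.9382)
n_1 = (+0.4034, +0.9150)
n_2 = (-0.5583, +0.8297)
n_3 = (-0.9661, +0.2581)
  (0,1): δ = 44.04°  ✓
  (0,2): δ = 13.69°  ✓
  (0,3): δ = 54.79°  ✓
  (1,2): δ = 122.27°  ·
  (1,3): δ = 81.17°  ·
  (2,3): δ = 138.90°  ·
antipodal pairs: 3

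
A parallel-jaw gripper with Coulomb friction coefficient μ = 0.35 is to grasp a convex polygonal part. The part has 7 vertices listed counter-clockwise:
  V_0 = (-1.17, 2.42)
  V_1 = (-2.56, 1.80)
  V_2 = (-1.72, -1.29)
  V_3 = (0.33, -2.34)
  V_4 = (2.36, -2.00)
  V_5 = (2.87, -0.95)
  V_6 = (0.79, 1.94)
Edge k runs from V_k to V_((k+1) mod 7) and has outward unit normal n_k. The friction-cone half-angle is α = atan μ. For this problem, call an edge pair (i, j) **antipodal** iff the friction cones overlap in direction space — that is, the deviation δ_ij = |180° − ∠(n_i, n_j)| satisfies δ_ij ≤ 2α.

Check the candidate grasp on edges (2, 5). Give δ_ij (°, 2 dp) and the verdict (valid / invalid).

α = atan 0.35 = 19.29°;  2α = 38.58°
edge 2: e_2 = (+2.05, -1.05);  n_2 = (-0.4559, -0.8900)
edge 5: e_5 = (-2.08, +2.89);  n_5 = (+0.8116, +0.5842)
∠(n_2, n_5) = 152.86°
δ = |180° − 152.86°| = 27.14°
27.14° ≤ 2α = 38.58°  →  valid

δ = 27.14°, valid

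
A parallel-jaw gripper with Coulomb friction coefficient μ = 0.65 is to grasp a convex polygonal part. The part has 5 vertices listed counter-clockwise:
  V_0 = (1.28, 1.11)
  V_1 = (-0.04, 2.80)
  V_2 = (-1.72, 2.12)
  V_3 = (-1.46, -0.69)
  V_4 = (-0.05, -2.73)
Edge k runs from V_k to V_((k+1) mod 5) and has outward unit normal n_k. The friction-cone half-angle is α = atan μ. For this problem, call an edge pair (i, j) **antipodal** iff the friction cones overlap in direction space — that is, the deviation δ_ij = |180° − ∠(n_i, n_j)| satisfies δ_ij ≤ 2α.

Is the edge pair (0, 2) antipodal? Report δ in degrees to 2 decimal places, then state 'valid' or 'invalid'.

α = atan 0.65 = 33.02°;  2α = 66.05°
edge 0: e_0 = (-1.32, +1.69);  n_0 = (+0.7881, +0.6156)
edge 2: e_2 = (+0.26, -2.81);  n_2 = (-0.9957, -0.0921)
∠(n_0, n_2) = 147.29°
δ = |180° − 147.29°| = 32.71°
32.71° ≤ 2α = 66.05°  →  valid

δ = 32.71°, valid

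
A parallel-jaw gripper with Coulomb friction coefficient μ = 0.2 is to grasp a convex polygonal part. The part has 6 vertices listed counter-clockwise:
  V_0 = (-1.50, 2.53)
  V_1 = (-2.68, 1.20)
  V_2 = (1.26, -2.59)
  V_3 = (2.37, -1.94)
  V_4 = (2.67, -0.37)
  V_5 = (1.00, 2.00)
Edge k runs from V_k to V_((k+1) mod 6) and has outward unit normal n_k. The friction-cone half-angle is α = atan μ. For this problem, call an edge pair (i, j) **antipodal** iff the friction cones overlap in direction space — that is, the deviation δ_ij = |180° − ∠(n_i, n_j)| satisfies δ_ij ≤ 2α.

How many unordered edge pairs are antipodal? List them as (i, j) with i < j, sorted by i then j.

count = 2; pairs: (0,2), (1,4)

α = atan 0.2 = 11.31°;  2α = 22.62°
n_0 = (-0.7480, +0.6637)
n_1 = (-0.6933, -0.7207)
n_2 = (+0.5053, -0.8629)
n_3 = (+0.9822, -0.1877)
n_4 = (+0.8174, +0.5760)
n_5 = (+0.2074, +0.9783)
  (0,1): δ = 92.31°  ·
  (0,2): δ = 18.07°  ✓
  (0,3): δ = 30.76°  ·
  (0,4): δ = 76.75°  ·
  (0,5): δ = 119.61°  ·
  (1,2): δ = 105.76°  ·
  (1,3): δ = 56.93°  ·
  (1,4): δ = 10.94°  ✓
  (1,5): δ = 31.92°  ·
  (2,3): δ = 131.17°  ·
  (2,4): δ = 85.18°  ·
  (2,5): δ = 42.32°  ·
  (3,4): δ = 134.01°  ·
  (3,5): δ = 91.15°  ·
  (4,5): δ = 137.14°  ·
antipodal pairs: 2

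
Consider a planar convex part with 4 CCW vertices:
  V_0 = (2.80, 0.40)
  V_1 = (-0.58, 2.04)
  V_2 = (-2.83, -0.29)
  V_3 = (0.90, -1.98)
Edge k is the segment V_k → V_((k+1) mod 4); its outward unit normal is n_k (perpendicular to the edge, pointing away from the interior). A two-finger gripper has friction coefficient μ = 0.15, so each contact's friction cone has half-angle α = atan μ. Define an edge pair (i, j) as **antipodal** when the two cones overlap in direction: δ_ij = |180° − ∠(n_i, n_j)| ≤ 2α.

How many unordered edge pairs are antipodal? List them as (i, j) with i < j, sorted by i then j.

α = atan 0.15 = 8.53°;  2α = 17.06°
n_0 = (+0.4365, +0.8997)
n_1 = (-0.7193, +0.6946)
n_2 = (-0.4127, -0.9109)
n_3 = (+0.7815, -0.6239)
  (0,1): δ = 108.12°  ·
  (0,2): δ = 1.51°  ✓
  (0,3): δ = 77.28°  ·
  (1,2): δ = 70.38°  ·
  (1,3): δ = 5.40°  ✓
  (2,3): δ = 104.23°  ·
antipodal pairs: 2

count = 2; pairs: (0,2), (1,3)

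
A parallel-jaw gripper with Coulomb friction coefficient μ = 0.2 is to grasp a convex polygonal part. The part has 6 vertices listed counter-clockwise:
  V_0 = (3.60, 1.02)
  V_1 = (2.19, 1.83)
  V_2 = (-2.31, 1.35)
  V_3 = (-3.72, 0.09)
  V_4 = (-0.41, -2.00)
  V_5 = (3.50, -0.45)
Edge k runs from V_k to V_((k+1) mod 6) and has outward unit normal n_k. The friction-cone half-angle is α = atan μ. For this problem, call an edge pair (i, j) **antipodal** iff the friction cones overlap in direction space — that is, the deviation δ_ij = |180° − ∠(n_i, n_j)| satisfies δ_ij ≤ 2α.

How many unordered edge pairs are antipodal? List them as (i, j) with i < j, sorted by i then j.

α = atan 0.2 = 11.31°;  2α = 22.62°
n_0 = (+0.4981, +0.8671)
n_1 = (-0.1061, +0.9944)
n_2 = (-0.6663, +0.7457)
n_3 = (-0.5339, -0.8455)
n_4 = (+0.3685, -0.9296)
n_5 = (+0.9977, -0.0679)
  (0,1): δ = 144.04°  ·
  (0,2): δ = 108.34°  ·
  (0,3): δ = 2.39°  ✓
  (0,4): δ = 51.50°  ·
  (0,5): δ = 115.98°  ·
  (1,2): δ = 144.30°  ·
  (1,3): δ = 38.36°  ·
  (1,4): δ = 15.54°  ✓
  (1,5): δ = 80.02°  ·
  (2,3): δ = 74.05°  ·
  (2,4): δ = 20.16°  ✓
  (2,5): δ = 44.32°  ·
  (3,4): δ = 126.11°  ·
  (3,5): δ = 61.62°  ·
  (4,5): δ = 115.52°  ·
antipodal pairs: 3

count = 3; pairs: (0,3), (1,4), (2,4)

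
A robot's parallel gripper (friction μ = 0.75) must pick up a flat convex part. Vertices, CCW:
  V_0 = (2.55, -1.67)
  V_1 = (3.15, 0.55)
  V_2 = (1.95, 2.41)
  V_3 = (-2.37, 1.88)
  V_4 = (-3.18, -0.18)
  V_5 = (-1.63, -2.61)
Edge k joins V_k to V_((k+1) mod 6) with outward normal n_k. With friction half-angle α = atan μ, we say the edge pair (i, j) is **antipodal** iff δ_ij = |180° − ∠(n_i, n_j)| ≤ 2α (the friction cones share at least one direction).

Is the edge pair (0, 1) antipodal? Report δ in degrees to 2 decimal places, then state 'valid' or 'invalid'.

δ = 132.05°, invalid

α = atan 0.75 = 36.87°;  2α = 73.74°
edge 0: e_0 = (+0.60, +2.22);  n_0 = (+0.9654, -0.2609)
edge 1: e_1 = (-1.20, +1.86);  n_1 = (+0.8403, +0.5421)
∠(n_0, n_1) = 47.95°
δ = |180° − 47.95°| = 132.05°
132.05° > 2α = 73.74°  →  invalid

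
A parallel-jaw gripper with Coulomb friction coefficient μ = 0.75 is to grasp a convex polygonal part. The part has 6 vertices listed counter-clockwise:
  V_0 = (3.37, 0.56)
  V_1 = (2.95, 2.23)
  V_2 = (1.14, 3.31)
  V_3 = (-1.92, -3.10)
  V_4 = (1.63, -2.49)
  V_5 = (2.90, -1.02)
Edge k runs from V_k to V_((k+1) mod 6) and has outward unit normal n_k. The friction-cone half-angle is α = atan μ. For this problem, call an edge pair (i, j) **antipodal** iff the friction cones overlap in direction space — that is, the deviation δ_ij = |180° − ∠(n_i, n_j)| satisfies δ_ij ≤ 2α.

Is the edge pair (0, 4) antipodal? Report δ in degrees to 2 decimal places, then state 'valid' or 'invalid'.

α = atan 0.75 = 36.87°;  2α = 73.74°
edge 0: e_0 = (-0.42, +1.67);  n_0 = (+0.9698, +0.2439)
edge 4: e_4 = (+1.27, +1.47);  n_4 = (+0.7567, -0.6538)
∠(n_0, n_4) = 54.94°
δ = |180° − 54.94°| = 125.06°
125.06° > 2α = 73.74°  →  invalid

δ = 125.06°, invalid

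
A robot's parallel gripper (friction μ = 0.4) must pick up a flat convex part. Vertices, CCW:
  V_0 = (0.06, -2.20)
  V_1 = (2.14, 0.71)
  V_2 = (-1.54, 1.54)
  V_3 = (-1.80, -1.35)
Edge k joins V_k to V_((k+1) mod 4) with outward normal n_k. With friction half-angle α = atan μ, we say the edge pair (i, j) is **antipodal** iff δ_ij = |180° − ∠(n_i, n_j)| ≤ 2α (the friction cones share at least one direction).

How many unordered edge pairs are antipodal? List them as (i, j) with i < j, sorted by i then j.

count = 2; pairs: (0,2), (1,3)

α = atan 0.4 = 21.80°;  2α = 43.60°
n_0 = (+0.8135, -0.5815)
n_1 = (+0.2200, +0.9755)
n_2 = (-0.9960, +0.0896)
n_3 = (-0.4156, -0.9095)
  (0,1): δ = 67.15°  ·
  (0,2): δ = 30.42°  ✓
  (0,3): δ = 101.00°  ·
  (1,2): δ = 82.43°  ·
  (1,3): δ = 11.85°  ✓
  (2,3): δ = 109.42°  ·
antipodal pairs: 2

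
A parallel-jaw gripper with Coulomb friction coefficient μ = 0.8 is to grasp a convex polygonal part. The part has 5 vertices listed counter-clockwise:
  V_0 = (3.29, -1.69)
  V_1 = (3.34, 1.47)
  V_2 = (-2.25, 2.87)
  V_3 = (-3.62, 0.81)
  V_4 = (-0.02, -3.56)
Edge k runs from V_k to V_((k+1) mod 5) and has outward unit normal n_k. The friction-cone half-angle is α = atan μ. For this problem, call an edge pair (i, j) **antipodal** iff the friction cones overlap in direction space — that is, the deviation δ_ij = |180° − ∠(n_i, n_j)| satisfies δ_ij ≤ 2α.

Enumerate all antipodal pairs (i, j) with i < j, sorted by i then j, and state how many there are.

count = 5; pairs: (0,2), (0,3), (1,3), (1,4), (2,4)

α = atan 0.8 = 38.66°;  2α = 77.32°
n_0 = (+0.9999, -0.0158)
n_1 = (+0.2429, +0.9700)
n_2 = (-0.8327, +0.5538)
n_3 = (-0.7718, -0.6358)
n_4 = (+0.4919, -0.8707)
  (0,1): δ = 103.15°  ·
  (0,2): δ = 32.72°  ✓
  (0,3): δ = 40.39°  ✓
  (0,4): δ = 120.37°  ·
  (1,2): δ = 109.57°  ·
  (1,3): δ = 36.46°  ✓
  (1,4): δ = 43.52°  ✓
  (2,3): δ = 106.89°  ·
  (2,4): δ = 26.91°  ✓
  (3,4): δ = 100.02°  ·
antipodal pairs: 5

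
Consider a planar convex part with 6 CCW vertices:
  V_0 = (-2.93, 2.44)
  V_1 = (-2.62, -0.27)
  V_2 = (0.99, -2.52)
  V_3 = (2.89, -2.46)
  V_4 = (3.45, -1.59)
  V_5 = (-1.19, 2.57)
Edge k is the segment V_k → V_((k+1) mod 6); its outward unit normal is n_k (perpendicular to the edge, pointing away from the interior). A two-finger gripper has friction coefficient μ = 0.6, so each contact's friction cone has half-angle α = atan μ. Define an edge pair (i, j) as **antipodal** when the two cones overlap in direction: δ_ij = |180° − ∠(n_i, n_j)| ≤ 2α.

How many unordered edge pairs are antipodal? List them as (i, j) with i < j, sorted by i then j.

count = 7; pairs: (0,3), (0,4), (1,4), (1,5), (2,4), (2,5), (3,5)

α = atan 0.6 = 30.96°;  2α = 61.93°
n_0 = (-0.9935, -0.1136)
n_1 = (-0.5289, -0.8487)
n_2 = (+0.0316, -0.9995)
n_3 = (+0.8409, -0.5412)
n_4 = (+0.6675, +0.7446)
n_5 = (-0.0745, +0.9972)
  (0,1): δ = 128.46°  ·
  (0,2): δ = 94.72°  ·
  (0,3): δ = 39.29°  ✓
  (0,4): δ = 41.60°  ✓
  (0,5): δ = 87.75°  ·
  (1,2): δ = 146.26°  ·
  (1,3): δ = 90.83°  ·
  (1,4): δ = 9.94°  ✓
  (1,5): δ = 36.21°  ✓
  (2,3): δ = 124.58°  ·
  (2,4): δ = 43.69°  ✓
  (2,5): δ = 2.46°  ✓
  (3,4): δ = 99.11°  ·
  (3,5): δ = 52.96°  ✓
  (4,5): δ = 133.85°  ·
antipodal pairs: 7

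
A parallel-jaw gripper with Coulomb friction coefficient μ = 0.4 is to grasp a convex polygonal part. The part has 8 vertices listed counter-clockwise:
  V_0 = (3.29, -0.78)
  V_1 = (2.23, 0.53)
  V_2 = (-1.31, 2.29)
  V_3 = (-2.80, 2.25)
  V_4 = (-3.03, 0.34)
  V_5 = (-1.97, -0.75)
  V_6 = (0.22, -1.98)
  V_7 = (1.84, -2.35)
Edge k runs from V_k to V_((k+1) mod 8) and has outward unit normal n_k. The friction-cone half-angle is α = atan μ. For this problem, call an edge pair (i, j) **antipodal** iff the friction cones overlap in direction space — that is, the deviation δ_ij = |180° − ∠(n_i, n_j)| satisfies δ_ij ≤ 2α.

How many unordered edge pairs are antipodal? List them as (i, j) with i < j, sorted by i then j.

α = atan 0.4 = 21.80°;  2α = 43.60°
n_0 = (+0.7774, +0.6290)
n_1 = (+0.4452, +0.8954)
n_2 = (-0.0268, +0.9996)
n_3 = (-0.9928, +0.1196)
n_4 = (-0.7169, -0.6972)
n_5 = (-0.4897, -0.8719)
n_6 = (-0.2227, -0.9749)
n_7 = (+0.7346, -0.6785)
  (0,1): δ = 155.41°  ·
  (0,2): δ = 127.44°  ·
  (0,3): δ = 45.84°  ·
  (0,4): δ = 5.22°  ✓
  (0,5): δ = 21.70°  ✓
  (0,6): δ = 38.16°  ✓
  (0,7): δ = 98.30°  ·
  (1,2): δ = 152.03°  ·
  (1,3): δ = 70.43°  ·
  (1,4): δ = 19.36°  ✓
  (1,5): δ = 2.89°  ✓
  (1,6): δ = 13.57°  ✓
  (1,7): δ = 73.71°  ·
  (2,3): δ = 98.40°  ·
  (2,4): δ = 47.34°  ·
  (2,5): δ = 30.86°  ✓
  (2,6): δ = 14.40°  ✓
  (2,7): δ = 45.74°  ·
  (3,4): δ = 128.93°  ·
  (3,5): δ = 112.45°  ·
  (3,6): δ = 96.00°  ·
  (3,7): δ = 35.86°  ✓
  (4,5): δ = 163.52°  ·
  (4,6): δ = 147.07°  ·
  (4,7): δ = 86.93°  ·
  (5,6): δ = 163.54°  ·
  (5,7): δ = 103.40°  ·
  (6,7): δ = 119.86°  ·
antipodal pairs: 9

count = 9; pairs: (0,4), (0,5), (0,6), (1,4), (1,5), (1,6), (2,5), (2,6), (3,7)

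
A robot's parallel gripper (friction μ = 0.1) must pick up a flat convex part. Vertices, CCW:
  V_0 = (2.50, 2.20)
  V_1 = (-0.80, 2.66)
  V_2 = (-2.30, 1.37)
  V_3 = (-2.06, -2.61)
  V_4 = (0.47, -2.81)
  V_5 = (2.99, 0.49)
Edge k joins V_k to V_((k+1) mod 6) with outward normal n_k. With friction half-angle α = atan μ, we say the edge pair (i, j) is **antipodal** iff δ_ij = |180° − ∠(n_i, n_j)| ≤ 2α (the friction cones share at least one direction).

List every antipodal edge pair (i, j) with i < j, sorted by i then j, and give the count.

count = 1; pairs: (0,3)

α = atan 0.1 = 5.71°;  2α = 11.42°
n_0 = (+0.1381, +0.9904)
n_1 = (-0.6520, +0.7582)
n_2 = (-0.9982, -0.0602)
n_3 = (-0.0788, -0.9969)
n_4 = (+0.7948, -0.6069)
n_5 = (+0.9613, +0.2755)
  (0,1): δ = 131.37°  ·
  (0,2): δ = 78.61°  ·
  (0,3): δ = 3.42°  ✓
  (0,4): δ = 60.57°  ·
  (0,5): δ = 113.93°  ·
  (1,2): δ = 127.24°  ·
  (1,3): δ = 45.22°  ·
  (1,4): δ = 11.94°  ·
  (1,5): δ = 65.29°  ·
  (2,3): δ = 97.97°  ·
  (2,4): δ = 40.82°  ·
  (2,5): δ = 12.54°  ·
  (3,4): δ = 122.85°  ·
  (3,5): δ = 69.49°  ·
  (4,5): δ = 126.64°  ·
antipodal pairs: 1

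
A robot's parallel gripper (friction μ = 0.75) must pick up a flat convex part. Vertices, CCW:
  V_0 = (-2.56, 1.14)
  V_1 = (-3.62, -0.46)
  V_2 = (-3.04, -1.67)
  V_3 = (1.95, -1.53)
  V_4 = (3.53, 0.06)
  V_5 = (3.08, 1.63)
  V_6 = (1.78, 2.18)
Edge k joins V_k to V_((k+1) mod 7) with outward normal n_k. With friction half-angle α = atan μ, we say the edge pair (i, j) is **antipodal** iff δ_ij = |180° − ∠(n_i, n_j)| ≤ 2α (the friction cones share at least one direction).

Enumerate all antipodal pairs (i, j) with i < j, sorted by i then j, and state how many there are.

count = 10; pairs: (0,2), (0,3), (0,4), (1,3), (1,4), (1,5), (2,5), (2,6), (3,5), (3,6)

α = atan 0.75 = 36.87°;  2α = 73.74°
n_0 = (-0.8336, +0.5523)
n_1 = (-0.9018, -0.4322)
n_2 = (+0.0280, -0.9996)
n_3 = (+0.7093, -0.7049)
n_4 = (+0.9613, +0.2755)
n_5 = (+0.3896, +0.9210)
n_6 = (-0.2330, +0.9725)
  (0,1): δ = 120.87°  ·
  (0,2): δ = 54.87°  ✓
  (0,3): δ = 11.29°  ✓
  (0,4): δ = 49.52°  ✓
  (0,5): δ = 100.59°  ·
  (0,6): δ = 137.00°  ·
  (1,2): δ = 114.00°  ·
  (1,3): δ = 70.43°  ✓
  (1,4): δ = 9.62°  ✓
  (1,5): δ = 41.46°  ✓
  (1,6): δ = 77.87°  ·
  (2,3): δ = 136.43°  ·
  (2,4): δ = 75.61°  ·
  (2,5): δ = 24.54°  ✓
  (2,6): δ = 11.87°  ✓
  (3,4): δ = 119.19°  ·
  (3,5): δ = 68.11°  ✓
  (3,6): δ = 31.70°  ✓
  (4,5): δ = 128.93°  ·
  (4,6): δ = 92.52°  ·
  (5,6): δ = 143.59°  ·
antipodal pairs: 10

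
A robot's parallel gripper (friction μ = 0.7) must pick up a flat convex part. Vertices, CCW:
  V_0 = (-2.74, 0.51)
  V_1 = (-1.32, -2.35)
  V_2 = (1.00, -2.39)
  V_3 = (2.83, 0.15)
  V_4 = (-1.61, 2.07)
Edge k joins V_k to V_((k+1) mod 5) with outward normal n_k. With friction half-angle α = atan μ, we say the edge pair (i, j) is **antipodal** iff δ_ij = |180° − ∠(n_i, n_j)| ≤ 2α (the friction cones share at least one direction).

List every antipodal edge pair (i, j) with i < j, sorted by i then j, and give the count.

count = 5; pairs: (0,2), (0,3), (1,3), (1,4), (2,4)

α = atan 0.7 = 34.99°;  2α = 69.98°
n_0 = (-0.8957, -0.4447)
n_1 = (-0.0172, -0.9999)
n_2 = (+0.8114, -0.5846)
n_3 = (+0.3969, +0.9179)
n_4 = (-0.8099, +0.5866)
  (0,1): δ = 117.39°  ·
  (0,2): δ = 62.18°  ✓
  (0,3): δ = 40.21°  ✓
  (0,4): δ = 117.68°  ·
  (1,2): δ = 124.78°  ·
  (1,3): δ = 22.40°  ✓
  (1,4): δ = 55.07°  ✓
  (2,3): δ = 77.61°  ·
  (2,4): δ = 0.15°  ✓
  (3,4): δ = 102.53°  ·
antipodal pairs: 5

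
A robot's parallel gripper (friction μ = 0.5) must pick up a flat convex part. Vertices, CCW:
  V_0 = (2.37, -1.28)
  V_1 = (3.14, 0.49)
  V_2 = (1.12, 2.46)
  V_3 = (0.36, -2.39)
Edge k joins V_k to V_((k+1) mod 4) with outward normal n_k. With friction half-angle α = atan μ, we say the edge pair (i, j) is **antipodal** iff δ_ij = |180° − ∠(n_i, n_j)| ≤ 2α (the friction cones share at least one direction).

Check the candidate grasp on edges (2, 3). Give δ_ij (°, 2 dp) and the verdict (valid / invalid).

δ = 52.18°, valid

α = atan 0.5 = 26.57°;  2α = 53.13°
edge 2: e_2 = (-0.76, -4.85);  n_2 = (-0.9879, +0.1548)
edge 3: e_3 = (+2.01, +1.11);  n_3 = (+0.4834, -0.8754)
∠(n_2, n_3) = 127.82°
δ = |180° − 127.82°| = 52.18°
52.18° ≤ 2α = 53.13°  →  valid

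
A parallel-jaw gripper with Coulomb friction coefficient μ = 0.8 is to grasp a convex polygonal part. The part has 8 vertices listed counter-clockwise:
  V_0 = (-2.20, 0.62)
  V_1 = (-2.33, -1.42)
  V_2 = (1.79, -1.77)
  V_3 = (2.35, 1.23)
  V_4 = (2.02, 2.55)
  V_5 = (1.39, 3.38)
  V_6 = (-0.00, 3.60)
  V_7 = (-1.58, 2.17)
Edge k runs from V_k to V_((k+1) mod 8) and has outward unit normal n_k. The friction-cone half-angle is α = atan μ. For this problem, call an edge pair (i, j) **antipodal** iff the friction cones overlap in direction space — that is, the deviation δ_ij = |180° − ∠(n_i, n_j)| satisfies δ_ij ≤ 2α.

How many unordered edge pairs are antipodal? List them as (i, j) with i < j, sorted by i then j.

count = 13; pairs: (0,2), (0,3), (0,4), (1,3), (1,4), (1,5), (1,6), (1,7), (2,6), (2,7), (3,6), (3,7), (4,7)

α = atan 0.8 = 38.66°;  2α = 77.32°
n_0 = (-0.9980, +0.0636)
n_1 = (-0.0846, -0.9964)
n_2 = (+0.9830, -0.1835)
n_3 = (+0.9701, +0.2425)
n_4 = (+0.7965, +0.6046)
n_5 = (+0.1563, +0.9877)
n_6 = (-0.6710, +0.7414)
n_7 = (-0.9285, +0.3714)
  (0,1): δ = 91.21°  ·
  (0,2): δ = 6.93°  ✓
  (0,3): δ = 17.68°  ✓
  (0,4): δ = 40.85°  ✓
  (0,5): δ = 84.65°  ·
  (0,6): δ = 135.79°  ·
  (0,7): δ = 161.84°  ·
  (1,2): δ = 95.72°  ·
  (1,3): δ = 71.11°  ✓
  (1,4): δ = 47.94°  ✓
  (1,5): δ = 4.14°  ✓
  (1,6): δ = 47.00°  ✓
  (1,7): δ = 73.05°  ✓
  (2,3): δ = 155.39°  ·
  (2,4): δ = 132.23°  ·
  (2,5): δ = 88.42°  ·
  (2,6): δ = 37.28°  ✓
  (2,7): δ = 11.23°  ✓
  (3,4): δ = 156.84°  ·
  (3,5): δ = 113.03°  ·
  (3,6): δ = 61.89°  ✓
  (3,7): δ = 35.84°  ✓
  (4,5): δ = 136.19°  ·
  (4,6): δ = 85.05°  ·
  (4,7): δ = 59.00°  ✓
  (5,6): δ = 128.86°  ·
  (5,7): δ = 102.81°  ·
  (6,7): δ = 153.95°  ·
antipodal pairs: 13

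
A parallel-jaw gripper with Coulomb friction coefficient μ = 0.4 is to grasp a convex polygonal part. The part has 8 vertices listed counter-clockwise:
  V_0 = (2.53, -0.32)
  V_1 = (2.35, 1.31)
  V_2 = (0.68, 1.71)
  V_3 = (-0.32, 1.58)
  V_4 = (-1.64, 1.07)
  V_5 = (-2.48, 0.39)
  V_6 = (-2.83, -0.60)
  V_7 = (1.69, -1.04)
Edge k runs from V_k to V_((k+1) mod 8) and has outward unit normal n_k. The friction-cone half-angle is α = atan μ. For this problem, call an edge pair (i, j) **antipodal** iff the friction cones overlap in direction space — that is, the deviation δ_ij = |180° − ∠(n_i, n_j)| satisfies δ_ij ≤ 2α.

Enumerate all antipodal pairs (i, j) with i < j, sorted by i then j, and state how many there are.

α = atan 0.4 = 21.80°;  2α = 43.60°
n_0 = (+0.9940, +0.1098)
n_1 = (+0.2329, +0.9725)
n_2 = (-0.1289, +0.9917)
n_3 = (-0.3604, +0.9328)
n_4 = (-0.6292, +0.7772)
n_5 = (-0.9428, +0.3333)
n_6 = (-0.0969, -0.9953)
n_7 = (+0.6508, -0.7593)
  (0,1): δ = 109.77°  ·
  (0,2): δ = 88.89°  ·
  (0,3): δ = 75.18°  ·
  (0,4): δ = 57.31°  ·
  (0,5): δ = 25.77°  ✓
  (0,6): δ = 78.14°  ·
  (0,7): δ = 124.30°  ·
  (1,2): δ = 159.12°  ·
  (1,3): δ = 145.41°  ·
  (1,4): δ = 127.54°  ·
  (1,5): δ = 96.00°  ·
  (1,6): δ = 7.91°  ✓
  (1,7): δ = 54.07°  ·
  (2,3): δ = 166.28°  ·
  (2,4): δ = 148.42°  ·
  (2,5): δ = 116.88°  ·
  (2,6): δ = 12.97°  ✓
  (2,7): δ = 33.19°  ✓
  (3,4): δ = 162.13°  ·
  (3,5): δ = 130.60°  ·
  (3,6): δ = 26.68°  ✓
  (3,7): δ = 19.48°  ✓
  (4,5): δ = 148.46°  ·
  (4,6): δ = 44.55°  ·
  (4,7): δ = 1.61°  ✓
  (5,6): δ = 76.09°  ·
  (5,7): δ = 29.93°  ✓
  (6,7): δ = 133.84°  ·
antipodal pairs: 8

count = 8; pairs: (0,5), (1,6), (2,6), (2,7), (3,6), (3,7), (4,7), (5,7)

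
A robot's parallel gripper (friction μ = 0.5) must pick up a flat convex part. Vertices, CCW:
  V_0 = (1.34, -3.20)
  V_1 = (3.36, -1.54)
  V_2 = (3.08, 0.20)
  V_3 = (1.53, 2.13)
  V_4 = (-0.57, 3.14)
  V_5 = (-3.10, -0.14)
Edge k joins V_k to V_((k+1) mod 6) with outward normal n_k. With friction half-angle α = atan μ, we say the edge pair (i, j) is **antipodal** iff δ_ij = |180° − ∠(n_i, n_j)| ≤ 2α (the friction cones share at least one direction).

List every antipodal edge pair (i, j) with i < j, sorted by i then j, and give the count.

count = 5; pairs: (0,4), (1,4), (1,5), (2,5), (3,5)

α = atan 0.5 = 26.57°;  2α = 53.13°
n_0 = (+0.6349, -0.7726)
n_1 = (+0.9873, +0.1589)
n_2 = (+0.7797, +0.6262)
n_3 = (+0.4334, +0.9012)
n_4 = (-0.7918, +0.6108)
n_5 = (-0.5675, -0.8234)
  (0,1): δ = 120.27°  ·
  (0,2): δ = 90.64°  ·
  (0,3): δ = 65.10°  ·
  (0,4): δ = 12.94°  ✓
  (0,5): δ = 106.01°  ·
  (1,2): δ = 150.37°  ·
  (1,3): δ = 124.83°  ·
  (1,4): δ = 46.79°  ✓
  (1,5): δ = 46.28°  ✓
  (2,3): δ = 154.45°  ·
  (2,4): δ = 76.41°  ·
  (2,5): δ = 16.66°  ✓
  (3,4): δ = 101.96°  ·
  (3,5): δ = 8.89°  ✓
  (4,5): δ = 86.93°  ·
antipodal pairs: 5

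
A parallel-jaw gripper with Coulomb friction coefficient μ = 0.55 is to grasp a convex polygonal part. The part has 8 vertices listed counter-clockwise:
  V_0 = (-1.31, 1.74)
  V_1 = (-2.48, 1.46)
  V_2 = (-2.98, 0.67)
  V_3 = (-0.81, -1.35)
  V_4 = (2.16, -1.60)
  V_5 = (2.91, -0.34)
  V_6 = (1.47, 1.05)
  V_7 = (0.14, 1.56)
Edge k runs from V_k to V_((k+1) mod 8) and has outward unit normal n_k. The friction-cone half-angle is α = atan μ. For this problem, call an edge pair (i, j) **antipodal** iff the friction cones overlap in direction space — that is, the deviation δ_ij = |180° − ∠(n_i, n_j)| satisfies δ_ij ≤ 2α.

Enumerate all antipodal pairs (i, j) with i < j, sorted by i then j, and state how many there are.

count = 10; pairs: (0,2), (0,3), (0,4), (1,4), (2,5), (2,6), (2,7), (3,5), (3,6), (3,7)

α = atan 0.55 = 28.81°;  2α = 57.62°
n_0 = (-0.2327, +0.9725)
n_1 = (-0.8450, +0.5348)
n_2 = (-0.6814, -0.7320)
n_3 = (-0.0839, -0.9965)
n_4 = (+0.8593, -0.5115)
n_5 = (+0.6945, +0.7195)
n_6 = (+0.3580, +0.9337)
n_7 = (+0.1232, +0.9924)
  (0,1): δ = 135.79°  ·
  (0,2): δ = 56.41°  ✓
  (0,3): δ = 18.27°  ✓
  (0,4): δ = 45.78°  ✓
  (0,5): δ = 122.55°  ·
  (0,6): δ = 145.56°  ·
  (0,7): δ = 159.46°  ·
  (1,2): δ = 100.62°  ·
  (1,3): δ = 62.48°  ·
  (1,4): δ = 1.57°  ✓
  (1,5): δ = 78.34°  ·
  (1,6): δ = 101.35°  ·
  (1,7): δ = 115.25°  ·
  (2,3): δ = 141.86°  ·
  (2,4): δ = 77.81°  ·
  (2,5): δ = 1.04°  ✓
  (2,6): δ = 21.97°  ✓
  (2,7): δ = 35.87°  ✓
  (3,4): δ = 115.95°  ·
  (3,5): δ = 39.18°  ✓
  (3,6): δ = 16.17°  ✓
  (3,7): δ = 2.26°  ✓
  (4,5): δ = 103.23°  ·
  (4,6): δ = 80.22°  ·
  (4,7): δ = 66.31°  ·
  (5,6): δ = 156.99°  ·
  (5,7): δ = 143.09°  ·
  (6,7): δ = 166.10°  ·
antipodal pairs: 10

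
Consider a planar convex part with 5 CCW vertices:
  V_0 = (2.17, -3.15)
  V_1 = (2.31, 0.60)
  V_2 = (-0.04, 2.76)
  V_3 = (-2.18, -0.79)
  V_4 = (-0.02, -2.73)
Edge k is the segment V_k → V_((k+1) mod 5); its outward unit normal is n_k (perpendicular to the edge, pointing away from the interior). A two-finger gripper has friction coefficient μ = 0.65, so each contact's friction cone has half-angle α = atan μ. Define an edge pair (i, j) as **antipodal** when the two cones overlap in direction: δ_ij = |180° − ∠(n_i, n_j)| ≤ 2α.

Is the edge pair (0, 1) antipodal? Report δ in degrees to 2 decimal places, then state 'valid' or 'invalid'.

δ = 130.45°, invalid

α = atan 0.65 = 33.02°;  2α = 66.05°
edge 0: e_0 = (+0.14, +3.75);  n_0 = (+0.9993, -0.0373)
edge 1: e_1 = (-2.35, +2.16);  n_1 = (+0.6767, +0.7362)
∠(n_0, n_1) = 49.55°
δ = |180° − 49.55°| = 130.45°
130.45° > 2α = 66.05°  →  invalid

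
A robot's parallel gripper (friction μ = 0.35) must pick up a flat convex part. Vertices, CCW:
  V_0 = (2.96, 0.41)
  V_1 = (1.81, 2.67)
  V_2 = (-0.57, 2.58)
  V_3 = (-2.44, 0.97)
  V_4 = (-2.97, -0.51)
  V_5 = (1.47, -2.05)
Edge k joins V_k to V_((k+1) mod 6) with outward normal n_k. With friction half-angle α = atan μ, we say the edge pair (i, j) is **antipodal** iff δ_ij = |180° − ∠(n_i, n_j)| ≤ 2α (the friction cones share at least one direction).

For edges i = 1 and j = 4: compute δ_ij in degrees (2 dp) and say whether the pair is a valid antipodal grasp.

α = atan 0.35 = 19.29°;  2α = 38.58°
edge 1: e_1 = (-2.38, -0.09);  n_1 = (-0.0378, +0.9993)
edge 4: e_4 = (+4.44, -1.54);  n_4 = (-0.3277, -0.9448)
∠(n_1, n_4) = 158.71°
δ = |180° − 158.71°| = 21.29°
21.29° ≤ 2α = 38.58°  →  valid

δ = 21.29°, valid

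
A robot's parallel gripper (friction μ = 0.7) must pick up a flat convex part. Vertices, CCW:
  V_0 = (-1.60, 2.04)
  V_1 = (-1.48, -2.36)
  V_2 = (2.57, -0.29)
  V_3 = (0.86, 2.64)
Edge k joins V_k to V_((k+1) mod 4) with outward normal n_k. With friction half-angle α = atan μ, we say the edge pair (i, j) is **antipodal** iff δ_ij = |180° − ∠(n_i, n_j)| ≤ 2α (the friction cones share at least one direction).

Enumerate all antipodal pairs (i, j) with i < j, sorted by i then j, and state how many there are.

α = atan 0.7 = 34.99°;  2α = 69.98°
n_0 = (-0.9996, -0.0273)
n_1 = (+0.4551, -0.8904)
n_2 = (+0.8637, +0.5041)
n_3 = (-0.2370, +0.9715)
  (0,1): δ = 64.49°  ✓
  (0,2): δ = 28.71°  ✓
  (0,3): δ = 102.14°  ·
  (1,2): δ = 86.80°  ·
  (1,3): δ = 13.37°  ✓
  (2,3): δ = 106.56°  ·
antipodal pairs: 3

count = 3; pairs: (0,1), (0,2), (1,3)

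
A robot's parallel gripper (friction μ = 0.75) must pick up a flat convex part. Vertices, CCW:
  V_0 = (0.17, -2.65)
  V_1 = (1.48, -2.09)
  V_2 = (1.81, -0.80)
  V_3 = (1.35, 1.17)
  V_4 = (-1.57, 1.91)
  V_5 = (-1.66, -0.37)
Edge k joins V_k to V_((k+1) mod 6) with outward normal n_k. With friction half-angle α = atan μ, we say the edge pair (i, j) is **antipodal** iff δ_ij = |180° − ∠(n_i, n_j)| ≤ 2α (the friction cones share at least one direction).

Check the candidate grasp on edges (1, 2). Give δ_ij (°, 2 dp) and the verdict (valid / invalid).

δ = 152.51°, invalid

α = atan 0.75 = 36.87°;  2α = 73.74°
edge 1: e_1 = (+0.33, +1.29);  n_1 = (+0.9688, -0.2478)
edge 2: e_2 = (-0.46, +1.97);  n_2 = (+0.9738, +0.2274)
∠(n_1, n_2) = 27.49°
δ = |180° − 27.49°| = 152.51°
152.51° > 2α = 73.74°  →  invalid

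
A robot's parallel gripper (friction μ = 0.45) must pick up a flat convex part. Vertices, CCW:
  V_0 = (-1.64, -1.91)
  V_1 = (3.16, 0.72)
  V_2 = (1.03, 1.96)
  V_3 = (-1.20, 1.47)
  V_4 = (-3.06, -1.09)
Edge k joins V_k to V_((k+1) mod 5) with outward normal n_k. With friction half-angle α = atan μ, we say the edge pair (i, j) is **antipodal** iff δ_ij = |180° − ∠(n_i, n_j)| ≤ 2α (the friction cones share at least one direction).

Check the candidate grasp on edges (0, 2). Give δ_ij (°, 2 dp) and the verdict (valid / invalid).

α = atan 0.45 = 24.23°;  2α = 48.46°
edge 0: e_0 = (+4.80, +2.63);  n_0 = (+0.4805, -0.8770)
edge 2: e_2 = (-2.23, -0.49);  n_2 = (-0.2146, +0.9767)
∠(n_0, n_2) = 163.67°
δ = |180° − 163.67°| = 16.33°
16.33° ≤ 2α = 48.46°  →  valid

δ = 16.33°, valid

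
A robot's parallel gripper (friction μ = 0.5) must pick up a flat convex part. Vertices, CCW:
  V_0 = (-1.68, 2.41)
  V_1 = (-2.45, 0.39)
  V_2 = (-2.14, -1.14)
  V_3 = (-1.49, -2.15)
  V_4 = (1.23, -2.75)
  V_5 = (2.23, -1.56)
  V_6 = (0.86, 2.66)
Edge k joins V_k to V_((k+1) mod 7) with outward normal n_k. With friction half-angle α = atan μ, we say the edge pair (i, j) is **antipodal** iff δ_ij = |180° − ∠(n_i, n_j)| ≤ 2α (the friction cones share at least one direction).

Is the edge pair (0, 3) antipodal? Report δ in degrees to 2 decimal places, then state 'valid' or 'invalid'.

α = atan 0.5 = 26.57°;  2α = 53.13°
edge 0: e_0 = (-0.77, -2.02);  n_0 = (-0.9344, +0.3562)
edge 3: e_3 = (+2.72, -0.60);  n_3 = (-0.2154, -0.9765)
∠(n_0, n_3) = 98.43°
δ = |180° − 98.43°| = 81.57°
81.57° > 2α = 53.13°  →  invalid

δ = 81.57°, invalid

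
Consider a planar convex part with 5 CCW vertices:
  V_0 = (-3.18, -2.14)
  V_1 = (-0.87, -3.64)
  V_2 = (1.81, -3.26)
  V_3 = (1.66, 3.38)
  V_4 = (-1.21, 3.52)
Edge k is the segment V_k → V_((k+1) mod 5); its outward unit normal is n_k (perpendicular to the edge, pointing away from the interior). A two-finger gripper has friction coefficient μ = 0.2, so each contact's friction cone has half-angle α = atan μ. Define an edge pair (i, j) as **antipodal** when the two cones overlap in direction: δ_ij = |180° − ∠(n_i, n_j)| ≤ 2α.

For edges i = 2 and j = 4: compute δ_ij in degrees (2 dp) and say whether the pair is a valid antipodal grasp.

δ = 20.48°, valid

α = atan 0.2 = 11.31°;  2α = 22.62°
edge 2: e_2 = (-0.15, +6.64);  n_2 = (+0.9997, +0.0226)
edge 4: e_4 = (-1.97, -5.66);  n_4 = (-0.9444, +0.3287)
∠(n_2, n_4) = 159.52°
δ = |180° − 159.52°| = 20.48°
20.48° ≤ 2α = 22.62°  →  valid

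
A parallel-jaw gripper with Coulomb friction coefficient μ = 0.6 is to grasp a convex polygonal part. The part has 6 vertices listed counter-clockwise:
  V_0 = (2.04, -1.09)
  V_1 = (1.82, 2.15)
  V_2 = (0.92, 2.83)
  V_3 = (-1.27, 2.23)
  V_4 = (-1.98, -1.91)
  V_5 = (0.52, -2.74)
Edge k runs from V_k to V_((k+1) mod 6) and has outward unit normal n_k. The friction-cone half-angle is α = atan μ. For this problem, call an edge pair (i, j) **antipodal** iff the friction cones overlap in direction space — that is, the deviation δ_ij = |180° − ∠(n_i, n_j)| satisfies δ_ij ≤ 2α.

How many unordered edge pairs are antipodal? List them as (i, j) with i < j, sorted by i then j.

count = 5; pairs: (0,3), (1,4), (2,4), (2,5), (3,5)

α = atan 0.6 = 30.96°;  2α = 61.93°
n_0 = (+0.9977, +0.0677)
n_1 = (+0.6028, +0.7979)
n_2 = (-0.2642, +0.9645)
n_3 = (-0.9856, +0.1690)
n_4 = (-0.3151, -0.9491)
n_5 = (+0.7355, -0.6775)
  (0,1): δ = 130.96°  ·
  (0,2): δ = 78.56°  ·
  (0,3): δ = 13.62°  ✓
  (0,4): δ = 67.75°  ·
  (0,5): δ = 133.46°  ·
  (1,2): δ = 127.61°  ·
  (1,3): δ = 62.66°  ·
  (1,4): δ = 18.71°  ✓
  (1,5): δ = 84.42°  ·
  (2,3): δ = 115.05°  ·
  (2,4): δ = 33.69°  ✓
  (2,5): δ = 32.03°  ✓
  (3,4): δ = 98.63°  ·
  (3,5): δ = 32.92°  ✓
  (4,5): δ = 114.29°  ·
antipodal pairs: 5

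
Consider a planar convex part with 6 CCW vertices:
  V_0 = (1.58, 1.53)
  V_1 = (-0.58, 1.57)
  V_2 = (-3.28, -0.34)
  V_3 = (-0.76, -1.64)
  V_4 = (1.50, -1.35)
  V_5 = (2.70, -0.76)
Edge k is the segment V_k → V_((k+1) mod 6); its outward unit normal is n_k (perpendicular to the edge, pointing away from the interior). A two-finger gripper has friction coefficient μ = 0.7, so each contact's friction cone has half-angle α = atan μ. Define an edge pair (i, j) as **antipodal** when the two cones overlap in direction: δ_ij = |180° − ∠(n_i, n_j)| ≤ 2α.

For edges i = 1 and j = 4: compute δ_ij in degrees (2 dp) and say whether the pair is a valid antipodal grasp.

α = atan 0.7 = 34.99°;  2α = 69.98°
edge 1: e_1 = (-2.70, -1.91);  n_1 = (-0.5775, +0.8164)
edge 4: e_4 = (+1.20, +0.59);  n_4 = (+0.4412, -0.8974)
∠(n_1, n_4) = 170.91°
δ = |180° − 170.91°| = 9.09°
9.09° ≤ 2α = 69.98°  →  valid

δ = 9.09°, valid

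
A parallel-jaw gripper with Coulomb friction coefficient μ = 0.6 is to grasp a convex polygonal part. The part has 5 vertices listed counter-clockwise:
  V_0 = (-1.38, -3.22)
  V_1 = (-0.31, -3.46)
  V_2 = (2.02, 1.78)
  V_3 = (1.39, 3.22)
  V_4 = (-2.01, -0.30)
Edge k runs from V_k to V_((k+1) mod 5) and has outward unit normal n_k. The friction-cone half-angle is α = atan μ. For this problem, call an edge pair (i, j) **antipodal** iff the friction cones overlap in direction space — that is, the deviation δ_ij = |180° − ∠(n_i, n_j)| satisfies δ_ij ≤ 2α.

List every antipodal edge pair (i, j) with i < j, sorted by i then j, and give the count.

count = 5; pairs: (0,2), (0,3), (1,3), (1,4), (2,4)

α = atan 0.6 = 30.96°;  2α = 61.93°
n_0 = (-0.2189, -0.9758)
n_1 = (+0.9137, -0.4063)
n_2 = (+0.9162, +0.4008)
n_3 = (-0.7193, +0.6947)
n_4 = (-0.9775, -0.2109)
  (0,1): δ = 101.33°  ·
  (0,2): δ = 53.73°  ✓
  (0,3): δ = 58.64°  ✓
  (0,4): δ = 114.82°  ·
  (1,2): δ = 132.40°  ·
  (1,3): δ = 20.03°  ✓
  (1,4): δ = 36.15°  ✓
  (2,3): δ = 67.64°  ·
  (2,4): δ = 11.45°  ✓
  (3,4): δ = 123.82°  ·
antipodal pairs: 5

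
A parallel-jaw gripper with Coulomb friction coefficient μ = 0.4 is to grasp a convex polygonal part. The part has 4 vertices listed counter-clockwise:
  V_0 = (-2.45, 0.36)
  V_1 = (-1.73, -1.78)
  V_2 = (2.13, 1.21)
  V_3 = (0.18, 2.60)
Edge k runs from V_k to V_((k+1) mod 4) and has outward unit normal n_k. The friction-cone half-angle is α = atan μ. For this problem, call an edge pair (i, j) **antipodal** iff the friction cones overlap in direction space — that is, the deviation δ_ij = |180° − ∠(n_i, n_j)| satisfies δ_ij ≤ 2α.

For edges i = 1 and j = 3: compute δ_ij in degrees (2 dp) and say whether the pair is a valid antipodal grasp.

δ = 2.66°, valid

α = atan 0.4 = 21.80°;  2α = 43.60°
edge 1: e_1 = (+3.86, +2.99);  n_1 = (+0.6124, -0.7906)
edge 3: e_3 = (-2.63, -2.24);  n_3 = (-0.6484, +0.7613)
∠(n_1, n_3) = 177.34°
δ = |180° − 177.34°| = 2.66°
2.66° ≤ 2α = 43.60°  →  valid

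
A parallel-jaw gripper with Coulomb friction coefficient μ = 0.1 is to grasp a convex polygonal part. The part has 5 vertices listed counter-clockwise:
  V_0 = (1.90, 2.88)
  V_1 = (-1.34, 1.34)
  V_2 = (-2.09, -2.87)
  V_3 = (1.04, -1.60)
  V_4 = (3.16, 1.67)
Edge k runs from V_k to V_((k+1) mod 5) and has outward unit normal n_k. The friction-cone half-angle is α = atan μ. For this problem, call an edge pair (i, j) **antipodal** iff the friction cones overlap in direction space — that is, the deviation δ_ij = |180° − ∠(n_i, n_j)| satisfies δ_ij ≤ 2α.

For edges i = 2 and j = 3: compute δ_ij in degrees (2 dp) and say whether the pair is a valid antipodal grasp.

α = atan 0.1 = 5.71°;  2α = 11.42°
edge 2: e_2 = (+3.13, +1.27);  n_2 = (+0.3760, -0.9266)
edge 3: e_3 = (+2.12, +3.27);  n_3 = (+0.8391, -0.5440)
∠(n_2, n_3) = 34.96°
δ = |180° − 34.96°| = 145.04°
145.04° > 2α = 11.42°  →  invalid

δ = 145.04°, invalid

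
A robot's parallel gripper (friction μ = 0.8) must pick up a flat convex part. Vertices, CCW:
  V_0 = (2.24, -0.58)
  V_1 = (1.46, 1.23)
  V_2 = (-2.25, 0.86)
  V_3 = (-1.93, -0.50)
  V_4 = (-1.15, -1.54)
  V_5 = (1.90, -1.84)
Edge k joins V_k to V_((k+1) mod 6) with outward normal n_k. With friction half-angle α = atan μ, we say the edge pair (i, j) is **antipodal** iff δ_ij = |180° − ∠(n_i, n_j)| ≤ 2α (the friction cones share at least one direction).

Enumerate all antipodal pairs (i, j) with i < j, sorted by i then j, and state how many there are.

α = atan 0.8 = 38.66°;  2α = 77.32°
n_0 = (+0.9184, +0.3958)
n_1 = (-0.0992, +0.9951)
n_2 = (-0.9734, -0.2290)
n_3 = (-0.8000, -0.6000)
n_4 = (-0.0979, -0.9952)
n_5 = (+0.9655, -0.2605)
  (0,1): δ = 107.62°  ·
  (0,2): δ = 10.07°  ✓
  (0,3): δ = 13.56°  ✓
  (0,4): δ = 61.07°  ✓
  (0,5): δ = 141.59°  ·
  (1,2): δ = 82.45°  ·
  (1,3): δ = 58.83°  ✓
  (1,4): δ = 11.31°  ✓
  (1,5): δ = 69.20°  ✓
  (2,3): δ = 156.37°  ·
  (2,4): δ = 108.86°  ·
  (2,5): δ = 28.34°  ✓
  (3,4): δ = 132.49°  ·
  (3,5): δ = 51.97°  ✓
  (4,5): δ = 99.48°  ·
antipodal pairs: 8

count = 8; pairs: (0,2), (0,3), (0,4), (1,3), (1,4), (1,5), (2,5), (3,5)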